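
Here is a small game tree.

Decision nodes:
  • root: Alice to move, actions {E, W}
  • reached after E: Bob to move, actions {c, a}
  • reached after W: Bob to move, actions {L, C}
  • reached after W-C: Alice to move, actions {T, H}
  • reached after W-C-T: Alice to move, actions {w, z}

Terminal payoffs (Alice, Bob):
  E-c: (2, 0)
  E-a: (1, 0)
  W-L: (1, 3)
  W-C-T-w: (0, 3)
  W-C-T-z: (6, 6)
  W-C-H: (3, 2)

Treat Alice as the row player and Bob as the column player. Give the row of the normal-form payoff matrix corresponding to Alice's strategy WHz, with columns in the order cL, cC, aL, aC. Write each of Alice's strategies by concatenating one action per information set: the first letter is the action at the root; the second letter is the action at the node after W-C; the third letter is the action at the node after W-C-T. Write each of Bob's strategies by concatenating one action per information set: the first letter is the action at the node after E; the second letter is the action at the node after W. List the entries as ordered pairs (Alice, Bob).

(1,3) (3,2) (1,3) (3,2)

vs cL: Alice plays W → Bob plays L at [W] → (1, 3)
vs cC: Alice plays W → Bob plays C at [W] → Alice plays H at [W-C] → (3, 2)
vs aL: Alice plays W → Bob plays L at [W] → (1, 3)
vs aC: Alice plays W → Bob plays C at [W] → Alice plays H at [W-C] → (3, 2)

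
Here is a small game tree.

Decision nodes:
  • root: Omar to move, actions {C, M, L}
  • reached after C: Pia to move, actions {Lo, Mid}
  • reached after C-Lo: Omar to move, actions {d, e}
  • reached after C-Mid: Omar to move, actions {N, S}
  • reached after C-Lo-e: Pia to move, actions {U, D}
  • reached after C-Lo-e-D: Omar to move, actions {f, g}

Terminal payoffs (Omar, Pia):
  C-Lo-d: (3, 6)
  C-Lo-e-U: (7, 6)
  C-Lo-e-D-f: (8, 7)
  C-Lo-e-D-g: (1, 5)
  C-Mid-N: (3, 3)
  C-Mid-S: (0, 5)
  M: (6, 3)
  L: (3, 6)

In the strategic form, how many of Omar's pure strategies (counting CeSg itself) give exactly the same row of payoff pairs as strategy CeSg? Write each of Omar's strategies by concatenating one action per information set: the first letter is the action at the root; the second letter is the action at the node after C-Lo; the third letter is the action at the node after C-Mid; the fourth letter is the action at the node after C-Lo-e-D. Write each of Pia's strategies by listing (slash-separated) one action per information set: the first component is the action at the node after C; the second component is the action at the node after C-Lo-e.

Row for CeSg (columns Lo/U, Lo/D, Mid/U, Mid/D): (7,6) (1,5) (0,5) (0,5).
Every one of Omar's information sets is on the play path for some reply by Pia when Omar follows CeSg.
Changing the action at any of them therefore changes at least one column, so only CeSg itself gives this row.

1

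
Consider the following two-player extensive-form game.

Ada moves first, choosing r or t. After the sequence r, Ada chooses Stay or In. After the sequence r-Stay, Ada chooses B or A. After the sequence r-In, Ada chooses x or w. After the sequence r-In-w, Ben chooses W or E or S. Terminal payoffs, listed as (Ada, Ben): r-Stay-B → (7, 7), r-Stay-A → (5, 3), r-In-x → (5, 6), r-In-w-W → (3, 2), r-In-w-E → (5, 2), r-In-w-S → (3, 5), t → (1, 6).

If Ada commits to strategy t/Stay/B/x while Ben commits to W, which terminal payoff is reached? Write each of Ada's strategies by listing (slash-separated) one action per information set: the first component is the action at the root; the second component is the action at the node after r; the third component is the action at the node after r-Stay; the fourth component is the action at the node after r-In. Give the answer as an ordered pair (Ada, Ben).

Trace the play path from the root:
  Ada plays t
→ terminal payoff (1, 6).
(Ada's choice at the node after r is never reached on this path, so it doesn't affect the outcome.)

(1, 6)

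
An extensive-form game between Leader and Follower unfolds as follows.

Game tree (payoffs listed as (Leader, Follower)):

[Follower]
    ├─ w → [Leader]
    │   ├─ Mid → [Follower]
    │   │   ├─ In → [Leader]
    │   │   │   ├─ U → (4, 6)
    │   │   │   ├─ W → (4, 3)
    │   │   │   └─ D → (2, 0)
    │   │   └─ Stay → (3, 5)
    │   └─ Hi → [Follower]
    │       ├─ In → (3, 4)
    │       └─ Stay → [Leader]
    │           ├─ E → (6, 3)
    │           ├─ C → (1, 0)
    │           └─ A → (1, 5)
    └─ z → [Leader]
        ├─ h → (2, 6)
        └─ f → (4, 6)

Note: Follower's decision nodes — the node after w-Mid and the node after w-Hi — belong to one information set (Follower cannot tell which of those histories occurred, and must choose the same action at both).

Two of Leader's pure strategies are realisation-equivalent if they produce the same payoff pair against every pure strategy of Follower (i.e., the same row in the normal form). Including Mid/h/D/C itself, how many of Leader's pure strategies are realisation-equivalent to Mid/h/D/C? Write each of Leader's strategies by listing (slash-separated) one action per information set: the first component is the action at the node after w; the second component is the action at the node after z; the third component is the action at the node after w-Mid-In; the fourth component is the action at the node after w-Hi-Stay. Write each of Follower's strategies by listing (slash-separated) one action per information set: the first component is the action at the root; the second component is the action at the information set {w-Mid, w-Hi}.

Row for Mid/h/D/C (columns w/In, w/Stay, z/In, z/Stay): (2,0) (3,5) (2,6) (2,6).
Under Mid/h/D/C, Leader's choice at the node after w-Hi-Stay can never be reached regardless of what Follower does, so varying those choices leaves every outcome unchanged.
Holding the reachable choices fixed and varying the unreachable one freely already gives 3 equivalent strategies.
No other strategy reproduces this row, so those 3 are the full class: Mid/h/D/E, Mid/h/D/C, Mid/h/D/A.

3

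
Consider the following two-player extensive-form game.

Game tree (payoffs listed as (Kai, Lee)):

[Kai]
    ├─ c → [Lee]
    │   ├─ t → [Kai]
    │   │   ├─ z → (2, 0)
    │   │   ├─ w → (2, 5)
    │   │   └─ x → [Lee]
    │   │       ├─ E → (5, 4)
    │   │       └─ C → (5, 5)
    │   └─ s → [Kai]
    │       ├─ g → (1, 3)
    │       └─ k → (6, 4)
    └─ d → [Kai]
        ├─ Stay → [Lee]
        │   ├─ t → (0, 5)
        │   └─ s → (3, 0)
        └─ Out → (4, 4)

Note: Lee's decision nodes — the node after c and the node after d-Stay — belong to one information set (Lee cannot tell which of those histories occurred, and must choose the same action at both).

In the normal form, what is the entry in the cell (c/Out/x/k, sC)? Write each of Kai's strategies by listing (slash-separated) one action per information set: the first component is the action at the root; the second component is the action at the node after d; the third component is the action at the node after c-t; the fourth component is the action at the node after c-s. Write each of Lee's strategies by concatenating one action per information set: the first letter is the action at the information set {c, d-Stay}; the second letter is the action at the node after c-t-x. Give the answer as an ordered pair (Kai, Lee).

(6, 4)

Trace the play path from the root:
  Kai plays c
  Lee plays s at [c]
  Kai plays k at [c-s]
→ terminal payoff (6, 4).
(Kai's choice at the node after d is never reached on this path, so it doesn't affect the outcome.)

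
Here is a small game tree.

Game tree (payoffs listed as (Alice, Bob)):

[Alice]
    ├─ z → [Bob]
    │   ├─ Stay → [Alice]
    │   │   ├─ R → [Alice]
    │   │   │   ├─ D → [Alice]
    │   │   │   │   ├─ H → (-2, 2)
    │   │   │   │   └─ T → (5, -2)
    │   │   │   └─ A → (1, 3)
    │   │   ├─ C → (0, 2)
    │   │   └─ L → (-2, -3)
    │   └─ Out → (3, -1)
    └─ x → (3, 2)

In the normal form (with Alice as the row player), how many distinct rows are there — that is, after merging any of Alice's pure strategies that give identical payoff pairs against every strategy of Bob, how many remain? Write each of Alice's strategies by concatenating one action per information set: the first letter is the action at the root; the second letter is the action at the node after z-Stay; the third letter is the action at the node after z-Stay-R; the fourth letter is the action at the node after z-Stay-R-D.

Alice has 24 pure strategies: zRDH, zRDT, zRAH, zRAT, zCDH, zCDT, zCAH, zCAT, zLDH, zLDT, zLAH, zLAT, xRDH, xRDT, xRAH, xRAT, xCDH, xCDT, xCAH, xCAT, xLDH, xLDT, xLAH, xLAT. Columns: Stay, Out.
{zRDH} → row (-2,2) (3,-1)
{zRDT} → row (5,-2) (3,-1)
{zRAH, zRAT} → row (1,3) (3,-1)
{zCDH, zCDT, zCAH, zCAT} → row (0,2) (3,-1)
{zLDH, zLDT, zLAH, zLAT} → row (-2,-3) (3,-1)
{xRDH, xRDT, xRAH, xRAT, xCDH, xCDT, xCAH, xCAT, xLDH, xLDT, xLAH, xLAT} → row (3,2) (3,2)
That's 6 distinct rows out of 24 strategies.

6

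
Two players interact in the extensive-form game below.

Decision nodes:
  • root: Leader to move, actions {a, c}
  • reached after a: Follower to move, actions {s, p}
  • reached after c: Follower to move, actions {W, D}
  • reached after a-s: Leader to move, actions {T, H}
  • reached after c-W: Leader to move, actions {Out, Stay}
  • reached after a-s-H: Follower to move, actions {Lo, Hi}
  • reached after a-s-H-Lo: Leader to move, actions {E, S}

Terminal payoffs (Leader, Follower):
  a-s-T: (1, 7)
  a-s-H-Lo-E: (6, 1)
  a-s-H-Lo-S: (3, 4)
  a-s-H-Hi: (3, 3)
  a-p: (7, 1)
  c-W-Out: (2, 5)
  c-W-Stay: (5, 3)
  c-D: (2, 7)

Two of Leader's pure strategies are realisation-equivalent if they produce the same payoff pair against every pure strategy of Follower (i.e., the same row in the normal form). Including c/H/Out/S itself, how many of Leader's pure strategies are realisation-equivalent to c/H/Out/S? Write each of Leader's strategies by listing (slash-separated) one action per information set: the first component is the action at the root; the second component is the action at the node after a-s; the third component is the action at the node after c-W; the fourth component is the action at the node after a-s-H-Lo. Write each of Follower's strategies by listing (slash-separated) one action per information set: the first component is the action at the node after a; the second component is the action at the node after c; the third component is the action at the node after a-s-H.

Row for c/H/Out/S (columns s/W/Lo, s/W/Hi, s/D/Lo, s/D/Hi, p/W/Lo, p/W/Hi, p/D/Lo, p/D/Hi): (2,5) (2,5) (2,7) (2,7) (2,5) (2,5) (2,7) (2,7).
Under c/H/Out/S, Leader's choice at the node after a-s and at the node after a-s-H-Lo can never be reached regardless of what Follower does, so varying those choices leaves every outcome unchanged.
Holding the reachable choices fixed and varying the unreachable ones freely already gives 2 × 2 = 4 equivalent strategies.
No other strategy reproduces this row, so those 4 are the full class: c/T/Out/E, c/T/Out/S, c/H/Out/E, c/H/Out/S.

4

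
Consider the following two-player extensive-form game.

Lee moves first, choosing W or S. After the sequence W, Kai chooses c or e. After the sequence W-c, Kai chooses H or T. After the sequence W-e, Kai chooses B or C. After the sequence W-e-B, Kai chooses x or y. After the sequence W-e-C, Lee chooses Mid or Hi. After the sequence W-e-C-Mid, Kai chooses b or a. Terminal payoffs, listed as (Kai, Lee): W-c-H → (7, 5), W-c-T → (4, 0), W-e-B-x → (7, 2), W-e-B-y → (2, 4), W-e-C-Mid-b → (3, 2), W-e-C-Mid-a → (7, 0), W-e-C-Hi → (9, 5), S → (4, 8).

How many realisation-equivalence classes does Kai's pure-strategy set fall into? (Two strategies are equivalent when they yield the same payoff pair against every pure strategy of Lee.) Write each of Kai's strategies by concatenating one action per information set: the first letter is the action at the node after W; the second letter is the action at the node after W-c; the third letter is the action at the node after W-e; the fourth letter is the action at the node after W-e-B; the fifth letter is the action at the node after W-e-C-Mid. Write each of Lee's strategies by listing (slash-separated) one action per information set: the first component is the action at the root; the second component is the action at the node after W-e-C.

6

Kai has 32 pure strategies: cHBxb, cHBxa, cHByb, cHBya, cHCxb, cHCxa, cHCyb, cHCya, cTBxb, cTBxa, cTByb, cTBya, cTCxb, cTCxa, cTCyb, cTCya, eHBxb, eHBxa, eHByb, eHBya, eHCxb, eHCxa, eHCyb, eHCya, eTBxb, eTBxa, eTByb, eTBya, eTCxb, eTCxa, eTCyb, eTCya. Columns: W/Mid, W/Hi, S/Mid, S/Hi.
{cHBxb, cHBxa, cHByb, cHBya, cHCxb, cHCxa, cHCyb, cHCya} → row (7,5) (7,5) (4,8) (4,8)
{cTBxb, cTBxa, cTByb, cTBya, cTCxb, cTCxa, cTCyb, cTCya} → row (4,0) (4,0) (4,8) (4,8)
{eHBxb, eHBxa, eTBxb, eTBxa} → row (7,2) (7,2) (4,8) (4,8)
{eHByb, eHBya, eTByb, eTBya} → row (2,4) (2,4) (4,8) (4,8)
{eHCxb, eHCyb, eTCxb, eTCyb} → row (3,2) (9,5) (4,8) (4,8)
{eHCxa, eHCya, eTCxa, eTCya} → row (7,0) (9,5) (4,8) (4,8)
That's 6 distinct rows out of 32 strategies.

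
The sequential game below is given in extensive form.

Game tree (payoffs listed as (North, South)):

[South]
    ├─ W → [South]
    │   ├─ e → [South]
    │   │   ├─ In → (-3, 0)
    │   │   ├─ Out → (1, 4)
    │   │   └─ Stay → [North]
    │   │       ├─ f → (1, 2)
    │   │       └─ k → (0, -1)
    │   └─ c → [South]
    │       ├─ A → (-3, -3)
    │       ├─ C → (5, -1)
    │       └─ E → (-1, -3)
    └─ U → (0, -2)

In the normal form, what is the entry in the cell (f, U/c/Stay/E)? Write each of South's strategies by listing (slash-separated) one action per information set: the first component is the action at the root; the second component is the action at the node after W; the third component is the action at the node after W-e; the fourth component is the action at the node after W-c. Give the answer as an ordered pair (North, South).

(0, -2)

Trace the play path from the root:
  South plays U
→ terminal payoff (0, -2).
(North's choice at the node after W-e-Stay is never reached on this path, so it doesn't affect the outcome.)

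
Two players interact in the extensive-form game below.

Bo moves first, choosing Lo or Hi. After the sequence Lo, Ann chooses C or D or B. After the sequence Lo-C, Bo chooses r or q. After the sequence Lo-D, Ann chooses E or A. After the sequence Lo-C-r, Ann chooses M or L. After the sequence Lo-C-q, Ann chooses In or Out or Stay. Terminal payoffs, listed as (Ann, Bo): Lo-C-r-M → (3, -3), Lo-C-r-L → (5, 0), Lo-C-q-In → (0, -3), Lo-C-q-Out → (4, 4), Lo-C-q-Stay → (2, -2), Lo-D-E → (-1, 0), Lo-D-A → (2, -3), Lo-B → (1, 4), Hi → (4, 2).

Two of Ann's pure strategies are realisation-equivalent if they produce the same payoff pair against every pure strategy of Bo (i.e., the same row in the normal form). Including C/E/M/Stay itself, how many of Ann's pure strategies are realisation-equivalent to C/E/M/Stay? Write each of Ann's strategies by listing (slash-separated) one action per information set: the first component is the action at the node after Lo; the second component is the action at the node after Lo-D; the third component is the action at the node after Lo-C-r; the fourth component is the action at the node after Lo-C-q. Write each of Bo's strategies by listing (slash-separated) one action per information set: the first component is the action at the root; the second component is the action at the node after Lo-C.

2

Row for C/E/M/Stay (columns Lo/r, Lo/q, Hi/r, Hi/q): (3,-3) (2,-2) (4,2) (4,2).
Under C/E/M/Stay, Ann's choice at the node after Lo-D can never be reached regardless of what Bo does, so varying those choices leaves every outcome unchanged.
Holding the reachable choices fixed and varying the unreachable one freely already gives 2 equivalent strategies.
No other strategy reproduces this row, so those 2 are the full class: C/E/M/Stay, C/A/M/Stay.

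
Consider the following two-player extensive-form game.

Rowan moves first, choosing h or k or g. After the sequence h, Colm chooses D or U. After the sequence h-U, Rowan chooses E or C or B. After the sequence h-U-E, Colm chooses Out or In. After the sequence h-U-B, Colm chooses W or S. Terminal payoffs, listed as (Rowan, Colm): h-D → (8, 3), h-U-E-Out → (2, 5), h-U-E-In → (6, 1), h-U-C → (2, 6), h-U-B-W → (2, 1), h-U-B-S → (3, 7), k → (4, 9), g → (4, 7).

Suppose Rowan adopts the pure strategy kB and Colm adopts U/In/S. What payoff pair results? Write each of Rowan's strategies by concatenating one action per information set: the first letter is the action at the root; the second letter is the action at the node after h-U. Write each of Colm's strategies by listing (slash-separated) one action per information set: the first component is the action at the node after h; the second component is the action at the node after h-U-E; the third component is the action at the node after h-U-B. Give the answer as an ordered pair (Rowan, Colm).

(4, 9)

Trace the play path from the root:
  Rowan plays k
→ terminal payoff (4, 9).
(Rowan's choice at the node after h-U is never reached on this path, so it doesn't affect the outcome.)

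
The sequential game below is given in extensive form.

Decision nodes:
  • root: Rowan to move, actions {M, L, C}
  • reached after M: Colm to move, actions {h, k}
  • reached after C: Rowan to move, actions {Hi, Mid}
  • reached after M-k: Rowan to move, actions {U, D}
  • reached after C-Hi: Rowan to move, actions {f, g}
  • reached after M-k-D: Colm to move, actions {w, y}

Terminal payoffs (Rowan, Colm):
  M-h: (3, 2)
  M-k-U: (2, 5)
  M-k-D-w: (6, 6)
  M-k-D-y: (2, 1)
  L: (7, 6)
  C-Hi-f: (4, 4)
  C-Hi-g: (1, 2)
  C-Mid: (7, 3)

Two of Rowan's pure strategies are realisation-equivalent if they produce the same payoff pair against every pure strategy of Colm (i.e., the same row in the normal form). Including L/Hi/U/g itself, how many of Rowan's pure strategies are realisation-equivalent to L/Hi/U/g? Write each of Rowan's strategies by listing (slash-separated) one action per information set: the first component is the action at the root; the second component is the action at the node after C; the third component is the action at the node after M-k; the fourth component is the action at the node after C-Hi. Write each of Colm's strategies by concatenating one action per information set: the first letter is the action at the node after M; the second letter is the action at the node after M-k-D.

8

Row for L/Hi/U/g (columns hw, hy, kw, ky): (7,6) (7,6) (7,6) (7,6).
Under L/Hi/U/g, Rowan's choice at the node after C and at the node after M-k and at the node after C-Hi can never be reached regardless of what Colm does, so varying those choices leaves every outcome unchanged.
Holding the reachable choices fixed and varying the unreachable ones freely already gives 2 × 2 × 2 = 8 equivalent strategies.
No other strategy reproduces this row, so those 8 are the full class: L/Hi/U/f, L/Hi/U/g, L/Hi/D/f, L/Hi/D/g, L/Mid/U/f, L/Mid/U/g, L/Mid/D/f, L/Mid/D/g.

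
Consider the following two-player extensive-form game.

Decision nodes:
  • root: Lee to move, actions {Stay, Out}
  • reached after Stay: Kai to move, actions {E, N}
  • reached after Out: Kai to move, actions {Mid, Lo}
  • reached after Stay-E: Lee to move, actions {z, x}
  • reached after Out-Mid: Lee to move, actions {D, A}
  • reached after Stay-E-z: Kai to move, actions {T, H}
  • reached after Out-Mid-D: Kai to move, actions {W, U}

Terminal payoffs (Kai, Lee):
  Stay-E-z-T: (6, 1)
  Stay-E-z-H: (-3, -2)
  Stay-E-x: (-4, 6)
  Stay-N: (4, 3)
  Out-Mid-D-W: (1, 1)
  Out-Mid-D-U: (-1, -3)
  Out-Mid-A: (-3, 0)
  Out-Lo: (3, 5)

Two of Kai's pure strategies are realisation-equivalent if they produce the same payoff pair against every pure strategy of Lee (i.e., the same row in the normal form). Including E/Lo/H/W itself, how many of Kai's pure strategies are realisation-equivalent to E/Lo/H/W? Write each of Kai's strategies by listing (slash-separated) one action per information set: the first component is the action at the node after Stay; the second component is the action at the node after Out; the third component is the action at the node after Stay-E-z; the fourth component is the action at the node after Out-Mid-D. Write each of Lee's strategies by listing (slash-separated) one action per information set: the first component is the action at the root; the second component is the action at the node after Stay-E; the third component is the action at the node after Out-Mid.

2

Row for E/Lo/H/W (columns Stay/z/D, Stay/z/A, Stay/x/D, Stay/x/A, Out/z/D, Out/z/A, Out/x/D, Out/x/A): (-3,-2) (-3,-2) (-4,6) (-4,6) (3,5) (3,5) (3,5) (3,5).
Under E/Lo/H/W, Kai's choice at the node after Out-Mid-D can never be reached regardless of what Lee does, so varying those choices leaves every outcome unchanged.
Holding the reachable choices fixed and varying the unreachable one freely already gives 2 equivalent strategies.
No other strategy reproduces this row, so those 2 are the full class: E/Lo/H/W, E/Lo/H/U.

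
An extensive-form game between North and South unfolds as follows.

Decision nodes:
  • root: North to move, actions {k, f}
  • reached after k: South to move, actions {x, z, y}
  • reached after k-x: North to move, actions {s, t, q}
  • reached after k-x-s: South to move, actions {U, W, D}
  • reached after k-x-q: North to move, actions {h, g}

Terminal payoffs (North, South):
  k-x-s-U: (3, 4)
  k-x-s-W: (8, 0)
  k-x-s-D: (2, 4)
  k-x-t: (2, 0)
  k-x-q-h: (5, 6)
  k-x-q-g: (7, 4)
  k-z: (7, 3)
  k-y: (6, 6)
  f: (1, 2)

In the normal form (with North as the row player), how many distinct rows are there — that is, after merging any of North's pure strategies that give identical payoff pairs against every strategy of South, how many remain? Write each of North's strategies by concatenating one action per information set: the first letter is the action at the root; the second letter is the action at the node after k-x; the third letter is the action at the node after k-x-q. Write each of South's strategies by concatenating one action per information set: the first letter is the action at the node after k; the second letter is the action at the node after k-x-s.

5

North has 12 pure strategies: ksh, ksg, kth, ktg, kqh, kqg, fsh, fsg, fth, ftg, fqh, fqg. Columns: xU, xW, xD, zU, zW, zD, yU, yW, yD.
{ksh, ksg} → row (3,4) (8,0) (2,4) (7,3) (7,3) (7,3) (6,6) (6,6) (6,6)
{kth, ktg} → row (2,0) (2,0) (2,0) (7,3) (7,3) (7,3) (6,6) (6,6) (6,6)
{kqh} → row (5,6) (5,6) (5,6) (7,3) (7,3) (7,3) (6,6) (6,6) (6,6)
{kqg} → row (7,4) (7,4) (7,4) (7,3) (7,3) (7,3) (6,6) (6,6) (6,6)
{fsh, fsg, fth, ftg, fqh, fqg} → row (1,2) (1,2) (1,2) (1,2) (1,2) (1,2) (1,2) (1,2) (1,2)
That's 5 distinct rows out of 12 strategies.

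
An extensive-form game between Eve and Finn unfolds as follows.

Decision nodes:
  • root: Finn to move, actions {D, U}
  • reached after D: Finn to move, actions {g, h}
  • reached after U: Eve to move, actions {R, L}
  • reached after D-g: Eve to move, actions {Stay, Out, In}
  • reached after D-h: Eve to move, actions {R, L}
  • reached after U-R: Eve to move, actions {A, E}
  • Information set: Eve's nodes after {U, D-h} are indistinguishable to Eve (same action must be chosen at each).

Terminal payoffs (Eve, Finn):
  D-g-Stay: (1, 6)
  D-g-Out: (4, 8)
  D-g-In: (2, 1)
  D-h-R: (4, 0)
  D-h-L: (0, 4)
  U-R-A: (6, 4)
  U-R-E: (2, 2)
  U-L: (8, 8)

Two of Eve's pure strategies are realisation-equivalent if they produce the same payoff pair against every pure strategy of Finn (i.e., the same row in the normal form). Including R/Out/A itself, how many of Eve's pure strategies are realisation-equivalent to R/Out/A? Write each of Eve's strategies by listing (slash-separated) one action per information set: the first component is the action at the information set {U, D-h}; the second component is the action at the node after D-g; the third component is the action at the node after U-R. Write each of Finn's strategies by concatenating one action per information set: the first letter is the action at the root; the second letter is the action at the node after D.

Row for R/Out/A (columns Dg, Dh, Ug, Uh): (4,8) (4,0) (6,4) (6,4).
Every one of Eve's information sets is on the play path for some reply by Finn when Eve follows R/Out/A.
Changing the action at any of them therefore changes at least one column, so only R/Out/A itself gives this row.

1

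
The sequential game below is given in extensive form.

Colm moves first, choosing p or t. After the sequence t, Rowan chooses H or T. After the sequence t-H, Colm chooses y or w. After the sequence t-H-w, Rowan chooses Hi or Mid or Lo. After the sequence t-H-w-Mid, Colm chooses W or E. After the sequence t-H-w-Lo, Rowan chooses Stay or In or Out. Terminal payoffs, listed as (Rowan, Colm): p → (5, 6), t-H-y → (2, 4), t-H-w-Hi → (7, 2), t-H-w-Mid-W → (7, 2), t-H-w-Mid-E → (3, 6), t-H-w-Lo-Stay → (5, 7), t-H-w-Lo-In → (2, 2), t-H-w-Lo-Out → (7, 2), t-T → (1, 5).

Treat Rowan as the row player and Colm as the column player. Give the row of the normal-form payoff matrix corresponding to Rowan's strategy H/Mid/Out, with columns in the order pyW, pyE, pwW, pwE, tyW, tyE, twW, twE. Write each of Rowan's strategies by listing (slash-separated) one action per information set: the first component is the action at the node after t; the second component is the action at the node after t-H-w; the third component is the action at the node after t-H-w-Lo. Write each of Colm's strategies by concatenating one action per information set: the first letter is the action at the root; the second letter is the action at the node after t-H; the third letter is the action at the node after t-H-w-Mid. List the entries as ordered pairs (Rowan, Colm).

vs pyW: Colm plays p → (5, 6)
vs pyE: Colm plays p → (5, 6)
vs pwW: Colm plays p → (5, 6)
vs pwE: Colm plays p → (5, 6)
vs tyW: Colm plays t → Rowan plays H at [t] → Colm plays y at [t-H] → (2, 4)
vs tyE: Colm plays t → Rowan plays H at [t] → Colm plays y at [t-H] → (2, 4)
vs twW: Colm plays t → Rowan plays H at [t] → Colm plays w at [t-H] → Rowan plays Mid at [t-H-w] → Colm plays W at [t-H-w-Mid] → (7, 2)
vs twE: Colm plays t → Rowan plays H at [t] → Colm plays w at [t-H] → Rowan plays Mid at [t-H-w] → Colm plays E at [t-H-w-Mid] → (3, 6)

(5,6) (5,6) (5,6) (5,6) (2,4) (2,4) (7,2) (3,6)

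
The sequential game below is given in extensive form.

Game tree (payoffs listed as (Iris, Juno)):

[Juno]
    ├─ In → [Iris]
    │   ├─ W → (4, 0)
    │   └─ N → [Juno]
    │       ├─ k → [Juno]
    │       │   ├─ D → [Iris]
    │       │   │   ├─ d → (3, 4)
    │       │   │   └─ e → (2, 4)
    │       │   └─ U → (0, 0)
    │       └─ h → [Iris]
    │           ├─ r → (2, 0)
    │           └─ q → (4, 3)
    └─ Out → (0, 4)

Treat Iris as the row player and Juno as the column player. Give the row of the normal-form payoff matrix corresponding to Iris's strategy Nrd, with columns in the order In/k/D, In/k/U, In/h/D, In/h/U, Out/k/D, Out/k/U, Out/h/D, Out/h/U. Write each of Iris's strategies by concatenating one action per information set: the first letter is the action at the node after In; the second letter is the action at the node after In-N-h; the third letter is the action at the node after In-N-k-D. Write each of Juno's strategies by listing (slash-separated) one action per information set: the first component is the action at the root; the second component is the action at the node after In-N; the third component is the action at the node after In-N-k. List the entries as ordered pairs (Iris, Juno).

vs In/k/D: Juno plays In → Iris plays N at [In] → Juno plays k at [In-N] → Juno plays D at [In-N-k] → Iris plays d at [In-N-k-D] → (3, 4)
vs In/k/U: Juno plays In → Iris plays N at [In] → Juno plays k at [In-N] → Juno plays U at [In-N-k] → (0, 0)
vs In/h/D: Juno plays In → Iris plays N at [In] → Juno plays h at [In-N] → Iris plays r at [In-N-h] → (2, 0)
vs In/h/U: Juno plays In → Iris plays N at [In] → Juno plays h at [In-N] → Iris plays r at [In-N-h] → (2, 0)
vs Out/k/D: Juno plays Out → (0, 4)
vs Out/k/U: Juno plays Out → (0, 4)
vs Out/h/D: Juno plays Out → (0, 4)
vs Out/h/U: Juno plays Out → (0, 4)

(3,4) (0,0) (2,0) (2,0) (0,4) (0,4) (0,4) (0,4)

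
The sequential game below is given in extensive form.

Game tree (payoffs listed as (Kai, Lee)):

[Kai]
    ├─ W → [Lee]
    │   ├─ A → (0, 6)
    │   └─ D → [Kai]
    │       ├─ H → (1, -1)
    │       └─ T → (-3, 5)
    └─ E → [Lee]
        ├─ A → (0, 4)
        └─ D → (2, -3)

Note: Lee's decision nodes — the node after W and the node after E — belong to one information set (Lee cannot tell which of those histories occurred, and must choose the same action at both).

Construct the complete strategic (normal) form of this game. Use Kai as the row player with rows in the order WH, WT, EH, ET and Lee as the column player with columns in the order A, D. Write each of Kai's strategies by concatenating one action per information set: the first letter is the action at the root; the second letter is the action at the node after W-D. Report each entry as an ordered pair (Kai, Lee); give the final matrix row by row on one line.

WH: (0,6) (1,-1) | WT: (0,6) (-3,5) | EH: (0,4) (2,-3) | ET: (0,4) (2,-3)

            A        D
  WH    (0,6)   (1,-1)
  WT    (0,6)   (-3,5)
  EH    (0,4)   (2,-3)
  ET    (0,4)   (2,-3)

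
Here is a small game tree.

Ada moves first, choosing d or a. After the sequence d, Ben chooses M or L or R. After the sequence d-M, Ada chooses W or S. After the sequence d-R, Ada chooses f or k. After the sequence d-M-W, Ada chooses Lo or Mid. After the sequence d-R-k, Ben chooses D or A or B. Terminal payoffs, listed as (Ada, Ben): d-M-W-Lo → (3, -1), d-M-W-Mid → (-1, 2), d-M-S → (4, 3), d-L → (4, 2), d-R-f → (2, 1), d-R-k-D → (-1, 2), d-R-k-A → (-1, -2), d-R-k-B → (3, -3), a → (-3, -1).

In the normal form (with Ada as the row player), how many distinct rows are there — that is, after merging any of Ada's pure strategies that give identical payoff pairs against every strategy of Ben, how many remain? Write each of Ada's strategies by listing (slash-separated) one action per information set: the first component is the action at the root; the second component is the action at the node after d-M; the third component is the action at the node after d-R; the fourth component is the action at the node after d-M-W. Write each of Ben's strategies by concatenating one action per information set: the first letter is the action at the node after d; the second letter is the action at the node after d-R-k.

Ada has 16 pure strategies: d/W/f/Lo, d/W/f/Mid, d/W/k/Lo, d/W/k/Mid, d/S/f/Lo, d/S/f/Mid, d/S/k/Lo, d/S/k/Mid, a/W/f/Lo, a/W/f/Mid, a/W/k/Lo, a/W/k/Mid, a/S/f/Lo, a/S/f/Mid, a/S/k/Lo, a/S/k/Mid. Columns: MD, MA, MB, LD, LA, LB, RD, RA, RB.
{d/W/f/Lo} → row (3,-1) (3,-1) (3,-1) (4,2) (4,2) (4,2) (2,1) (2,1) (2,1)
{d/W/f/Mid} → row (-1,2) (-1,2) (-1,2) (4,2) (4,2) (4,2) (2,1) (2,1) (2,1)
{d/W/k/Lo} → row (3,-1) (3,-1) (3,-1) (4,2) (4,2) (4,2) (-1,2) (-1,-2) (3,-3)
{d/W/k/Mid} → row (-1,2) (-1,2) (-1,2) (4,2) (4,2) (4,2) (-1,2) (-1,-2) (3,-3)
{d/S/f/Lo, d/S/f/Mid} → row (4,3) (4,3) (4,3) (4,2) (4,2) (4,2) (2,1) (2,1) (2,1)
{d/S/k/Lo, d/S/k/Mid} → row (4,3) (4,3) (4,3) (4,2) (4,2) (4,2) (-1,2) (-1,-2) (3,-3)
{a/W/f/Lo, a/W/f/Mid, a/W/k/Lo, a/W/k/Mid, a/S/f/Lo, a/S/f/Mid, a/S/k/Lo, a/S/k/Mid} → row (-3,-1) (-3,-1) (-3,-1) (-3,-1) (-3,-1) (-3,-1) (-3,-1) (-3,-1) (-3,-1)
That's 7 distinct rows out of 16 strategies.

7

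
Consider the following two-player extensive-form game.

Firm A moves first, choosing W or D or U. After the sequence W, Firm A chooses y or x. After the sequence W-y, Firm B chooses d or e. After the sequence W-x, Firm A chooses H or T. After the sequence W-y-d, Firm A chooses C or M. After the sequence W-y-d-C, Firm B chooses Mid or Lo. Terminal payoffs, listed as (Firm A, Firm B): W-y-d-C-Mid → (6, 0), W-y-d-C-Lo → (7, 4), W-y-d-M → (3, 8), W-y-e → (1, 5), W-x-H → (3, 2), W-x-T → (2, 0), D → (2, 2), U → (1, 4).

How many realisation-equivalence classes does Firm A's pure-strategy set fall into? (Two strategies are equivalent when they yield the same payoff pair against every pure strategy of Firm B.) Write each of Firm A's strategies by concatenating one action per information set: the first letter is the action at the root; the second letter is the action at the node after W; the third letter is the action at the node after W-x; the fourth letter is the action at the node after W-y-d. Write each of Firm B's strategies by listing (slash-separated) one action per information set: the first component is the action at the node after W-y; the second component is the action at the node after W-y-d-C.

6

Firm A has 24 pure strategies: WyHC, WyHM, WyTC, WyTM, WxHC, WxHM, WxTC, WxTM, DyHC, DyHM, DyTC, DyTM, DxHC, DxHM, DxTC, DxTM, UyHC, UyHM, UyTC, UyTM, UxHC, UxHM, UxTC, UxTM. Columns: d/Mid, d/Lo, e/Mid, e/Lo.
{WyHC, WyTC} → row (6,0) (7,4) (1,5) (1,5)
{WyHM, WyTM} → row (3,8) (3,8) (1,5) (1,5)
{WxHC, WxHM} → row (3,2) (3,2) (3,2) (3,2)
{WxTC, WxTM} → row (2,0) (2,0) (2,0) (2,0)
{DyHC, DyHM, DyTC, DyTM, DxHC, DxHM, DxTC, DxTM} → row (2,2) (2,2) (2,2) (2,2)
{UyHC, UyHM, UyTC, UyTM, UxHC, UxHM, UxTC, UxTM} → row (1,4) (1,4) (1,4) (1,4)
That's 6 distinct rows out of 24 strategies.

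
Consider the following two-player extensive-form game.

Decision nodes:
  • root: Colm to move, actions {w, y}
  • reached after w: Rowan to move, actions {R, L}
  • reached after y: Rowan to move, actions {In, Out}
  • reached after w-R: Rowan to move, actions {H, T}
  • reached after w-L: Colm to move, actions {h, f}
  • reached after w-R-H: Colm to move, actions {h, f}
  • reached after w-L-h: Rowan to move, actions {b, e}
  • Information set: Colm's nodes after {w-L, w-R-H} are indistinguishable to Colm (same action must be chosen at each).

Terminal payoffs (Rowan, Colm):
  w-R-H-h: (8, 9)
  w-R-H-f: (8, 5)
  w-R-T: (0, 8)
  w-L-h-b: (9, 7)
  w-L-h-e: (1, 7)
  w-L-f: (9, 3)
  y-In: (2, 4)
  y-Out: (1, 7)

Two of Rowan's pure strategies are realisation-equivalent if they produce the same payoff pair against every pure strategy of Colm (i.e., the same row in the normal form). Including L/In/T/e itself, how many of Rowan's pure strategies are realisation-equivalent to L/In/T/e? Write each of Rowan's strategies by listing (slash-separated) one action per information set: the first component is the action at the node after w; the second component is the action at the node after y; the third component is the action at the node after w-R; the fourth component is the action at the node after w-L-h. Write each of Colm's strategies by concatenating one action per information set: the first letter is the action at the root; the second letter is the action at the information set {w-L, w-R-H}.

2

Row for L/In/T/e (columns wh, wf, yh, yf): (1,7) (9,3) (2,4) (2,4).
Under L/In/T/e, Rowan's choice at the node after w-R can never be reached regardless of what Colm does, so varying those choices leaves every outcome unchanged.
Holding the reachable choices fixed and varying the unreachable one freely already gives 2 equivalent strategies.
No other strategy reproduces this row, so those 2 are the full class: L/In/H/e, L/In/T/e.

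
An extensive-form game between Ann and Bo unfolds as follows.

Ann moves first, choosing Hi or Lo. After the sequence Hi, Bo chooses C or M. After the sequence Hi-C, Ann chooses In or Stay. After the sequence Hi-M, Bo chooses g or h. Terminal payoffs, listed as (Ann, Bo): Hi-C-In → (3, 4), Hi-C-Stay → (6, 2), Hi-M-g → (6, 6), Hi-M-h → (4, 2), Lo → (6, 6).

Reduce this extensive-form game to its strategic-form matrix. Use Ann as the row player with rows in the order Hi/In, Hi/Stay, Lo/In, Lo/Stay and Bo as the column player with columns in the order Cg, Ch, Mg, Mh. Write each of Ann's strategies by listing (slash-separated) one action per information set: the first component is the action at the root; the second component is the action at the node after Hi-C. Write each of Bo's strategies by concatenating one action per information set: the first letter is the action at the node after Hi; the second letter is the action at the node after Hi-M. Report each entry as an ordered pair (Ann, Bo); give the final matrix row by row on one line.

              Cg       Ch       Mg       Mh
  Hi/In    (3,4)    (3,4)    (6,6)    (4,2)
Hi/Stay    (6,2)    (6,2)    (6,6)    (4,2)
  Lo/In    (6,6)    (6,6)    (6,6)    (6,6)
Lo/Stay    (6,6)    (6,6)    (6,6)    (6,6)

Hi/In: (3,4) (3,4) (6,6) (4,2) | Hi/Stay: (6,2) (6,2) (6,6) (4,2) | Lo/In: (6,6) (6,6) (6,6) (6,6) | Lo/Stay: (6,6) (6,6) (6,6) (6,6)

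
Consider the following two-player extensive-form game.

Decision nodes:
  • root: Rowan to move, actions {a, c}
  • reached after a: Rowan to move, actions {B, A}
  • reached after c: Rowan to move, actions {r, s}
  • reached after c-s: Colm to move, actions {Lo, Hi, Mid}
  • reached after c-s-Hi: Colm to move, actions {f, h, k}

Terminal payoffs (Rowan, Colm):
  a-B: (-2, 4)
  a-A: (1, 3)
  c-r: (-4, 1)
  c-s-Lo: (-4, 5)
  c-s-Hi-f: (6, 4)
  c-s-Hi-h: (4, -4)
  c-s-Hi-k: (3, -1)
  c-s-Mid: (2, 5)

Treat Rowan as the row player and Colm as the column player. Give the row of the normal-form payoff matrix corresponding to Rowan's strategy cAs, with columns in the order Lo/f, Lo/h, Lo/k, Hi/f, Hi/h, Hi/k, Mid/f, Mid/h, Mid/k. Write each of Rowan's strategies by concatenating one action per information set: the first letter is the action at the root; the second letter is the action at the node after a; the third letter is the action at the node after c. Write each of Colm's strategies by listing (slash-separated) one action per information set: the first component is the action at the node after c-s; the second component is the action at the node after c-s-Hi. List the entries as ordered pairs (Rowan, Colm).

vs Lo/f: Rowan plays c → Rowan plays s at [c] → Colm plays Lo at [c-s] → (-4, 5)
vs Lo/h: Rowan plays c → Rowan plays s at [c] → Colm plays Lo at [c-s] → (-4, 5)
vs Lo/k: Rowan plays c → Rowan plays s at [c] → Colm plays Lo at [c-s] → (-4, 5)
vs Hi/f: Rowan plays c → Rowan plays s at [c] → Colm plays Hi at [c-s] → Colm plays f at [c-s-Hi] → (6, 4)
vs Hi/h: Rowan plays c → Rowan plays s at [c] → Colm plays Hi at [c-s] → Colm plays h at [c-s-Hi] → (4, -4)
vs Hi/k: Rowan plays c → Rowan plays s at [c] → Colm plays Hi at [c-s] → Colm plays k at [c-s-Hi] → (3, -1)
vs Mid/f: Rowan plays c → Rowan plays s at [c] → Colm plays Mid at [c-s] → (2, 5)
vs Mid/h: Rowan plays c → Rowan plays s at [c] → Colm plays Mid at [c-s] → (2, 5)
vs Mid/k: Rowan plays c → Rowan plays s at [c] → Colm plays Mid at [c-s] → (2, 5)

(-4,5) (-4,5) (-4,5) (6,4) (4,-4) (3,-1) (2,5) (2,5) (2,5)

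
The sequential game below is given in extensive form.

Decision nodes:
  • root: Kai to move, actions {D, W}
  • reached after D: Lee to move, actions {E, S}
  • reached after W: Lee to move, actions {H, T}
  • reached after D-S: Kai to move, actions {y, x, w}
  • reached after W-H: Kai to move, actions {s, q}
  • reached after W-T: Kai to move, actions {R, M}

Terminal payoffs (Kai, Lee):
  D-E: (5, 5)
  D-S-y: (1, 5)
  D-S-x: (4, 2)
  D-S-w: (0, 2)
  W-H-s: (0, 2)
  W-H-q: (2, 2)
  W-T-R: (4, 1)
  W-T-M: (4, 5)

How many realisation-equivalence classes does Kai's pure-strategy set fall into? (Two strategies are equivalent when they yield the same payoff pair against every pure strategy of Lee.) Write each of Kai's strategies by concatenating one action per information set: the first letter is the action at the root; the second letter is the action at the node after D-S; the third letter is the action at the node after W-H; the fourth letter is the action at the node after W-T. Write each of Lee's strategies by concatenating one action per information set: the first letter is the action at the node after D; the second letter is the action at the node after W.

Kai has 24 pure strategies: DysR, DysM, DyqR, DyqM, DxsR, DxsM, DxqR, DxqM, DwsR, DwsM, DwqR, DwqM, WysR, WysM, WyqR, WyqM, WxsR, WxsM, WxqR, WxqM, WwsR, WwsM, WwqR, WwqM. Columns: EH, ET, SH, ST.
{DysR, DysM, DyqR, DyqM} → row (5,5) (5,5) (1,5) (1,5)
{DxsR, DxsM, DxqR, DxqM} → row (5,5) (5,5) (4,2) (4,2)
{DwsR, DwsM, DwqR, DwqM} → row (5,5) (5,5) (0,2) (0,2)
{WysR, WxsR, WwsR} → row (0,2) (4,1) (0,2) (4,1)
{WysM, WxsM, WwsM} → row (0,2) (4,5) (0,2) (4,5)
{WyqR, WxqR, WwqR} → row (2,2) (4,1) (2,2) (4,1)
{WyqM, WxqM, WwqM} → row (2,2) (4,5) (2,2) (4,5)
That's 7 distinct rows out of 24 strategies.

7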